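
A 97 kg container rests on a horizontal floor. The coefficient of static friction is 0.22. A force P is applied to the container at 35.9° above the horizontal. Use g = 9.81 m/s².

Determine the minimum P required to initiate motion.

P ≈ 223 N

N = m g − P sin α (the pull lifts the container).
At impending slip, P cos α = μ_s N = μ_s (m g − P sin α).
Solving: P (cos α + μ_s sin α) = μ_s m g → P = 0.22×952/(cos 35.9° + 0.22 sin 35.9°) = 209/0.939 = 223 N.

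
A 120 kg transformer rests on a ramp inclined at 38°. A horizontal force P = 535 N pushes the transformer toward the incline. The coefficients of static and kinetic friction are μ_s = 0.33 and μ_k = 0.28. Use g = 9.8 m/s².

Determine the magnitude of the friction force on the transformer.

f ≈ 302 N (up the incline)

The horizontal push has a component P sin θ into the surface, so N = m g cos θ + P sin θ = 926.7 + 329.4 = 1256 N.
Parallel to the incline: P cos θ − m g sin θ = 421.6 − 724 = -302.4 N; the friction needed to balance this is 302.4 N acting up the slope.
The limit of static friction is μ_s N = 414.5 N.
Since 302.4 N is within the 414.5 N limit, the transformer stays put and friction is exactly 302 N.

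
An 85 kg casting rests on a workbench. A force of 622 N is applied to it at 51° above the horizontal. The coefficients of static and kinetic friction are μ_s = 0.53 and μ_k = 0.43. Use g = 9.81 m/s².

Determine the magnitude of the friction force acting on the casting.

f ≈ 151 N

Vertical equilibrium gives N = m g − P sin α = 350.5 N.
For equilibrium, f = P cos α = 622×cos 51° = 391.4 N.
The static-friction limit is μ_s N = 185.7 N.
391.4 > 185.7 N → the casting slides; f = μ_k N = 0.43×350.5 = 151 N.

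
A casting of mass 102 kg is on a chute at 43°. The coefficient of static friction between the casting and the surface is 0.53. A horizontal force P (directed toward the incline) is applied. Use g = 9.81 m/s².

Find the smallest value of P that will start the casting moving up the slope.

P ≈ 2890 N

At impending motion up the slope, friction acts down-slope at its limit: f = μ_s N.
Perpendicular to the incline: N = m g cos θ + P sin θ.
Along the incline: P cos θ = m g sin θ + μ_s N = m g sin θ + μ_s (m g cos θ + P sin θ).
Solving, P (cos θ − μ_s sin θ) = m g (sin θ + μ_s cos θ), so P = 102×9.81×(sin 43° + 0.53 cos 43°)/(cos 43° − 0.53 sin 43°) = 1000×1.07/0.3699 = 2890 N.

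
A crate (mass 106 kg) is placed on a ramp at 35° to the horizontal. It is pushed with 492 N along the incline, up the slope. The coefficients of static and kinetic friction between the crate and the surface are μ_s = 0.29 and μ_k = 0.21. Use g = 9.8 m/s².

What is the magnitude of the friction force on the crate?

Perpendicular to the surface, N = m g cos θ = 106·9.8·cos 35° = 850.9 N.
For equilibrium along the incline the friction force must supply f = m g sin θ − P = 595.8 − 492 = 103.8 N (positive meaning up-slope).
The static-friction ceiling is μ_s N = 0.29 × 850.9 = 246.8 N.
Since |103.8| ≤ 246.8 N, static friction is sufficient; f equals the required value, not μ_s N.

f ≈ 104 N (up the incline)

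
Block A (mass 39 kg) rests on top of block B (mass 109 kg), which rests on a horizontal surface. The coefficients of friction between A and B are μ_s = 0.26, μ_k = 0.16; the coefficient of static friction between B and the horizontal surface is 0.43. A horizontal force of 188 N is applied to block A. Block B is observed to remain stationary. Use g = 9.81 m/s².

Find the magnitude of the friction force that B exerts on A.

The normal force B exerts on A is simply A's weight, N₁ = 382.6 N.
So the A–B interface can sustain at most μ_s N₁ = 99.47 N of static friction.
P = 188 N exceeds that limit, so A slips over B and the interface friction becomes kinetic: f₁ = μ_k N₁ = 0.16×382.6 = 61.2 N.
By Newton's third law B feels 61.2 N forward from A. With B stationary, the floor's static friction on B balances it: f₂ = 61.2 N (well within μ_s(m_A+m_B)g = 624.3 N).

f ≈ 61.2 N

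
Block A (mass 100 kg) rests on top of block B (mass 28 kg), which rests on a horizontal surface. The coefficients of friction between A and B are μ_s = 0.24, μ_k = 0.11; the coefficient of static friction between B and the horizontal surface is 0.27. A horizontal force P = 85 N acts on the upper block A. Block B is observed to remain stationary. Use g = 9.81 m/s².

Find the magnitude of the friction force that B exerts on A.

Normal force at the A–B interface: N₁ = m_A g = 981 N.
So the A–B interface can sustain at most μ_s N₁ = 235.4 N of static friction.
P = 85 N is within that limit, so A and B move together (both at rest); the A–B friction is simply f₁ = P = 85 N.
B experiences an equal 85 N forward from A (third law). B is in equilibrium, so the floor supplies f₂ = 85 N of static friction (limit μ_s(m_A+m_B)g = 339 N, not exceeded).

f ≈ 85 N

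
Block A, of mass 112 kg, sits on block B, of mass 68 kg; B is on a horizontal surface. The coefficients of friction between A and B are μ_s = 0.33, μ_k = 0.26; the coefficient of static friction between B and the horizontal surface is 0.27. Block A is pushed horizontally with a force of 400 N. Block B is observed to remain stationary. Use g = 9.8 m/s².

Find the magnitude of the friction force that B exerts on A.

f ≈ 285 N

Normal force at the A–B interface: N₁ = m_A g = 1098 N.
Maximum static friction on A from B: μ_s N₁ = 0.33×1098 = 362.2 N.
Since P = 400 N > 362.2 N, A slides on B; the A–B friction is kinetic: f₁ = μ_k N₁ = 0.26×1098 = 285 N.
By Newton's third law B feels 285 N forward from A. With B stationary, the floor's static friction on B balances it: f₂ = 285 N (well within μ_s(m_A+m_B)g = 476.3 N).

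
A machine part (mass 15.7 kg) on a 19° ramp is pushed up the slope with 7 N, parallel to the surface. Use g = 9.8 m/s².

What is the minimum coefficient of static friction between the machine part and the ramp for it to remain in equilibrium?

N = m g cos θ = 145.5 N.
Friction must make up the shortfall along the incline: f = m g sin θ − P = 50.09 − 7 = 43.09 N.
At the threshold f = μ_s N, so μ_s,min = 43.09/145.5 = 0.296.

μ_s,min ≈ 0.296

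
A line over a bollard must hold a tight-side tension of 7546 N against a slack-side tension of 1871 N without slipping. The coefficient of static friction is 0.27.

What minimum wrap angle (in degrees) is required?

T₂/T₁ = e^{μβ} → β = ln(T₂/T₁)/μ.
β = ln(7546/1871)/0.27 = 1.395/0.27 = 5.165 rad.
In degrees: β = 5.165 × 180/π = 296°.

β_min ≈ 296°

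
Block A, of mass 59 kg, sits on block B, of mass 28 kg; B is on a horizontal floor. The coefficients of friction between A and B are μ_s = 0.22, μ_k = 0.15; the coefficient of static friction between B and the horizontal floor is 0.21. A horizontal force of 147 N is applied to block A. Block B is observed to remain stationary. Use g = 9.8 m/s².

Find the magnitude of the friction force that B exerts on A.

Between the blocks, N₁ = m_A g = 578.2 N.
Maximum static friction on A from B: μ_s N₁ = 0.22×578.2 = 127.2 N.
Since P = 147 N > 127.2 N, A slides on B; the A–B friction is kinetic: f₁ = μ_k N₁ = 0.15×578.2 = 86.7 N.
By Newton's third law B feels 86.7 N forward from A. With B stationary, the floor's static friction on B balances it: f₂ = 86.7 N (well within μ_s(m_A+m_B)g = 179 N).

f ≈ 86.7 N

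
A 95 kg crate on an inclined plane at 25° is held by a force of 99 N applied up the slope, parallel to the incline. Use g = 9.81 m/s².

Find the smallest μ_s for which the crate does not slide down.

μ_s,min ≈ 0.349

N = m g cos θ = 844.6 N.
Friction must make up the shortfall along the incline: f = m g sin θ − P = 393.9 − 99 = 294.9 N.
At the threshold f = μ_s N, so μ_s,min = 294.9/844.6 = 0.349.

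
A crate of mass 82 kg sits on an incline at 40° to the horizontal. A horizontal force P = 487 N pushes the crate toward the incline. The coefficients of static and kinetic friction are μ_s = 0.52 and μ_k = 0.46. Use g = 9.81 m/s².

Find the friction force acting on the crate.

Normal direction: N = m g cos θ + P sin θ = 929.3 N.
Parallel to the incline: P cos θ − m g sin θ = 373.1 − 517.1 = -144 N; the friction needed to balance this is 144 N acting up the slope.
The limit of static friction is μ_s N = 483.2 N.
Since 144 N is within the 483.2 N limit, the crate stays put and friction is exactly 144 N.

f ≈ 144 N (up the incline)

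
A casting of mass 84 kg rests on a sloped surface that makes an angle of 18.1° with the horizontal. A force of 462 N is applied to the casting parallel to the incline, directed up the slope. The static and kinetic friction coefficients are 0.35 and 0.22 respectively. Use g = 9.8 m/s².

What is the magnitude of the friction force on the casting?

Normal force: N = m g cos θ = 84 × 9.8 × cos 18.1° = 782.5 N.
The friction needed for equilibrium is m g sin θ − P = 255.7 − 462 = -206.3 N, measured positive up-slope.
Maximum static friction available: μ_s N = 0.35 × 782.5 = 273.9 N.
Since |-206.3| ≤ 273.9 N, no slip — friction simply equals what equilibrium demands.

f ≈ 206 N (down the incline)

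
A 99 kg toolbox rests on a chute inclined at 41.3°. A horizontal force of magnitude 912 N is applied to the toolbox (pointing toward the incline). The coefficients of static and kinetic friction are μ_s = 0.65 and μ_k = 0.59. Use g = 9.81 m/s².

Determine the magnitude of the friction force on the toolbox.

f ≈ 44.2 N (down the incline)

The horizontal push has a component P sin θ into the surface, so N = m g cos θ + P sin θ = 729.6 + 601.9 = 1332 N.
Along the incline, the net driving force (taking up-slope positive) is P cos θ − m g sin θ = 685.2 − 641 = 44.17 N, so equilibrium requires friction f = -44.17 N (down-slope).
The limit of static friction is μ_s N = 865.5 N.
|f_req| = 44.17 ≤ 865.5 N → the toolbox is in equilibrium; friction equals the required value.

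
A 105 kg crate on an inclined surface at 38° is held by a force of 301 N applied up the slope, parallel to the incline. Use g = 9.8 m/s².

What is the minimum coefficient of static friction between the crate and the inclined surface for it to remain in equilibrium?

μ_s,min ≈ 0.41

N = m g cos θ = 810.9 N.
Friction must make up the shortfall along the incline: f = m g sin θ − P = 633.5 − 301 = 332.5 N.
At the threshold f = μ_s N, so μ_s,min = 332.5/810.9 = 0.41.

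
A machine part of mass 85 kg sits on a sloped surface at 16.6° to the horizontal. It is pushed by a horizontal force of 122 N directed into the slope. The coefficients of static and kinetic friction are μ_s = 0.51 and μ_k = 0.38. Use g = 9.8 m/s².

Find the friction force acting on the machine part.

f ≈ 121 N (up the incline)

Normal direction: N = m g cos θ + P sin θ = 833.1 N.
Along the incline, the net driving force (taking up-slope positive) is P cos θ − m g sin θ = 116.9 − 238 = -121.1 N, so equilibrium requires friction f = 121.1 N (up-slope).
The limit of static friction is μ_s N = 424.9 N.
|f_req| = 121.1 ≤ 424.9 N → the machine part is in equilibrium; friction equals the required value.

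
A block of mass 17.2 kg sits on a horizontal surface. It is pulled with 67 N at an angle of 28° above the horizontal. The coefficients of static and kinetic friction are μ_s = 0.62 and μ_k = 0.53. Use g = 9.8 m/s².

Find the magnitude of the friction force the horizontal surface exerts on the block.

N = m g − P sin α = 168.6 − 67×sin 28° = 137.1 N.
Horizontally, friction must balance P cos α = 59.16 N.
μ_s N = 0.62 × 137.1 = 85.01 N.
59.16 ≤ 85.01 N → static; friction equals the required 59.2 N.

f ≈ 59.2 N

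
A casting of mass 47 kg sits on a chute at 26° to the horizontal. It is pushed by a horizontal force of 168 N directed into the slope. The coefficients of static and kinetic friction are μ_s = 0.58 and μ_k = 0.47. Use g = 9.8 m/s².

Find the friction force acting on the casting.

f ≈ 50.9 N (up the incline)

The horizontal push has a component P sin θ into the surface, so N = m g cos θ + P sin θ = 414 + 73.65 = 487.6 N.
Along the incline, the net driving force (taking up-slope positive) is P cos θ − m g sin θ = 151 − 201.9 = -50.92 N, so equilibrium requires friction f = 50.92 N (up-slope).
The limit of static friction is μ_s N = 282.8 N.
|f_req| = 50.92 ≤ 282.8 N → the casting is in equilibrium; friction equals the required value.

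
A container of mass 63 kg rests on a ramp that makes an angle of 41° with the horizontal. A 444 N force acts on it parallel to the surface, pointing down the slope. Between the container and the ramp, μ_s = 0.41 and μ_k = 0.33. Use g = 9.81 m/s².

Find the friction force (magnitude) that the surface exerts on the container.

f ≈ 154 N (up the incline)

The normal reaction is N = m g cos θ = 466.4 N.
Parallel to the incline, ΣF = 0 gives f = m g sin θ + P = 405.5 + 444 = 849.5 N (up-slope positive).
Maximum static friction available: μ_s N = 0.41 × 466.4 = 191.2 N.
|849.5| exceeds 191.2 N, so the container slips down-slope; friction is kinetic, f = μ_k N = 0.33×466.4 = 154 N.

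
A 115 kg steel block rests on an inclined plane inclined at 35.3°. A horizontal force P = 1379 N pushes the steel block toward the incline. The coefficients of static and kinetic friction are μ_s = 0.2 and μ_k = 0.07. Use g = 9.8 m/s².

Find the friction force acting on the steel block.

f ≈ 120 N (down the incline)

Normal direction: N = m g cos θ + P sin θ = 1717 N.
Along the incline, the net driving force (taking up-slope positive) is P cos θ − m g sin θ = 1125 − 651.2 = 474.2 N, so equilibrium requires friction f = -474.2 N (down-slope).
Maximum static friction: μ_s N = 0.2 × 1717 = 343.3 N.
The required 474.2 N exceeds the static limit, so the steel block slides up-slope and f = μ_k N = 0.07×1717 = 120 N.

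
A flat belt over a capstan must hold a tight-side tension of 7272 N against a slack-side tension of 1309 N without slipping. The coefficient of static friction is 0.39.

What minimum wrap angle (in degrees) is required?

β_min ≈ 252°

T₂/T₁ = e^{μβ} → β = ln(T₂/T₁)/μ.
β = ln(7272/1309)/0.39 = 1.715/0.39 = 4.397 rad.
In degrees: β = 4.397 × 180/π = 252°.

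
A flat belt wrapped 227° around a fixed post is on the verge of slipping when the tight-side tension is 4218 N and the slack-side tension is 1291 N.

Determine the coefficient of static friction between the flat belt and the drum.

μ ≈ 0.299

T₂/T₁ = e^{μβ} → μ = ln(T₂/T₁)/β.
β = 227° = 3.962 rad.
μ = ln(4218/1291)/3.962 = ln(3.267)/3.962 = 0.299.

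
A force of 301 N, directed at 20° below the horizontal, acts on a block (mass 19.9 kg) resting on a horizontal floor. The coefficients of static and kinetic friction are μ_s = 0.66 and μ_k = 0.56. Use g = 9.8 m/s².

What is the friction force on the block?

f ≈ 167 N

N = m g + P sin α = 195 + 301×sin 20° = 298 N.
The horizontal driving force is P cos α = 282.8 N, so equilibrium needs friction f = 282.8 N.
μ_s N = 0.66 × 298 = 196.7 N.
282.8 > 196.7 N → the block slides; f = μ_k N = 0.56×298 = 167 N.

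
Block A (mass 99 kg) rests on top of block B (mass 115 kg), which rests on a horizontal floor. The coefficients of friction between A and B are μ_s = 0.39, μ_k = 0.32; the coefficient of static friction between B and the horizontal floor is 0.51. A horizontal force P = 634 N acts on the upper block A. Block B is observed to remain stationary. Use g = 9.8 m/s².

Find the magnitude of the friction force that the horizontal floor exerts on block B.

The normal force B exerts on A is simply A's weight, N₁ = 970.2 N.
So the A–B interface can sustain at most μ_s N₁ = 378.4 N of static friction.
P = 634 N exceeds that limit, so A slips over B and the interface friction becomes kinetic: f₁ = μ_k N₁ = 0.32×970.2 = 310 N.
By Newton's third law B feels 310 N forward from A. With B stationary, the floor's static friction on B balances it: f₂ = 310 N (well within μ_s(m_A+m_B)g = 1070 N).

f ≈ 310 N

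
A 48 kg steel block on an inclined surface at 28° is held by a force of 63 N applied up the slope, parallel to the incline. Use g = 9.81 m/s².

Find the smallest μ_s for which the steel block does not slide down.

N = m g cos θ = 415.8 N.
Friction must make up the shortfall along the incline: f = m g sin θ − P = 221.1 − 63 = 158.1 N.
At the threshold f = μ_s N, so μ_s,min = 158.1/415.8 = 0.38.

μ_s,min ≈ 0.38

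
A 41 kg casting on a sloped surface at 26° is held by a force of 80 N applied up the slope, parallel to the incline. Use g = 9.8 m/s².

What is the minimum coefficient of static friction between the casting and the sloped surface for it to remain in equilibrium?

N = m g cos θ = 361.1 N.
Friction must make up the shortfall along the incline: f = m g sin θ − P = 176.1 − 80 = 96.14 N.
At the threshold f = μ_s N, so μ_s,min = 96.14/361.1 = 0.266.

μ_s,min ≈ 0.266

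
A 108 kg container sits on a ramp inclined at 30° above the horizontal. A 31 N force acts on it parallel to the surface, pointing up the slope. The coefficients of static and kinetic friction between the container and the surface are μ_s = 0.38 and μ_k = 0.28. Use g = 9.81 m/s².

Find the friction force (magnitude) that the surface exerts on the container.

Normal force: N = m g cos θ = 108 × 9.81 × cos 30° = 917.5 N.
For equilibrium along the incline the friction force must supply f = m g sin θ − P = 529.7 − 31 = 498.7 N (positive meaning up-slope).
Static friction can supply at most μ_s N = 348.7 N.
Since |498.7| > 348.7 N, static friction cannot hold it; the container slides down the incline and kinetic friction applies: f = μ_k N = 0.28 × 917.5 = 257 N.

f ≈ 257 N (up the incline)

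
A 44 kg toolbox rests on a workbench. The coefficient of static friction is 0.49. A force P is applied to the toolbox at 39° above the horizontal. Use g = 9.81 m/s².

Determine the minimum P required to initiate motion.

P ≈ 195 N

N = m g − P sin α (the pull lifts the toolbox).
At impending slip, P cos α = μ_s N = μ_s (m g − P sin α).
Solving: P (cos α + μ_s sin α) = μ_s m g → P = 0.49×432/(cos 39° + 0.49 sin 39°) = 212/1.086 = 195 N.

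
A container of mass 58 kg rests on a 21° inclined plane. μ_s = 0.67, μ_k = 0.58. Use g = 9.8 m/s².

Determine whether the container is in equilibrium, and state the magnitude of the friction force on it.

N = m g cos θ = 531 N.
Down-slope weight component: m g sin θ = 204 N.
μ_s N = 356 N.
204 ≤ 356 N, so it stays put; friction = 204 N.

f ≈ 204 N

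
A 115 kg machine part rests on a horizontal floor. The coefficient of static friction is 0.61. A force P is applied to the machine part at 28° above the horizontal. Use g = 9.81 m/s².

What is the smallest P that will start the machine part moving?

P ≈ 589 N

N = m g − P sin α (the pull lifts the machine part).
At impending slip, P cos α = μ_s N = μ_s (m g − P sin α).
Solving: P (cos α + μ_s sin α) = μ_s m g → P = 0.61×1130/(cos 28° + 0.61 sin 28°) = 688/1.169 = 589 N.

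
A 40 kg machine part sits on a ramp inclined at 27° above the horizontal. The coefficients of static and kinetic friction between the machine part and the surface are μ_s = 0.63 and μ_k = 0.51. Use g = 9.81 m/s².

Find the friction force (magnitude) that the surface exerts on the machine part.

f ≈ 178 N (up the incline)

Perpendicular to the surface, N = m g cos θ = 40·9.81·cos 27° = 349.6 N.
For equilibrium along the incline, friction must balance the weight component: f = m g sin θ = 178.1 N up the slope.
Maximum static friction available: μ_s N = 0.63 × 349.6 = 220.3 N.
Since |178.1| ≤ 220.3 N, the machine part remains in static equilibrium and friction takes exactly the required value.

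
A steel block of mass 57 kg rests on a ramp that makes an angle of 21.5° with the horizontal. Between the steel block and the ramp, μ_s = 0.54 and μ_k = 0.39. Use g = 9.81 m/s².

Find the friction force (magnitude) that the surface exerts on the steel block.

The normal reaction is N = m g cos θ = 520.3 N.
For equilibrium along the incline, friction must balance the weight component: f = m g sin θ = 204.9 N up the slope.
Maximum static friction available: μ_s N = 0.54 × 520.3 = 280.9 N.
Since |204.9| ≤ 280.9 N, no slip — friction simply equals what equilibrium demands.

f ≈ 205 N (up the incline)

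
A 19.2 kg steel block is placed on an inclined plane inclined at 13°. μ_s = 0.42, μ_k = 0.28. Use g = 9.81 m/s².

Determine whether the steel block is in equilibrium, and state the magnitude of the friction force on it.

f ≈ 42.4 N

N = m g cos θ = 184 N.
Down-slope weight component: m g sin θ = 42.4 N.
μ_s N = 77.1 N.
42.4 ≤ 77.1 N, so it stays put; friction = 42.4 N.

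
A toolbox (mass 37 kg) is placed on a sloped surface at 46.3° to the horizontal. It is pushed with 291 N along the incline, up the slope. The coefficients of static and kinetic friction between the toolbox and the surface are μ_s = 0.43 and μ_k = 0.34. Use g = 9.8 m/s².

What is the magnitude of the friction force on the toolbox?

f ≈ 28.9 N (down the incline)

Normal force: N = m g cos θ = 37 × 9.8 × cos 46.3° = 250.5 N.
Parallel to the incline, ΣF = 0 gives f = m g sin θ − P = 262.1 − 291 = -28.85 N (up-slope positive).
Static friction can supply at most μ_s N = 107.7 N.
Since |-28.85| ≤ 107.7 N, no slip — friction simply equals what equilibrium demands.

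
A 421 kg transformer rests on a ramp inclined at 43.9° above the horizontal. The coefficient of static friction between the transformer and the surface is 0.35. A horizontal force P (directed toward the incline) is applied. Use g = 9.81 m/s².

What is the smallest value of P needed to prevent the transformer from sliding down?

The transformer tends to slide down (tan θ > μ_s), so at the point of impending slip friction acts up-slope at its limit: f = μ_s N.
Perpendicular to the incline: N = m g cos θ + P sin θ.
Along the incline: P cos θ + μ_s N = m g sin θ, i.e. P cos θ + μ_s (m g cos θ + P sin θ) = m g sin θ.
Solving, P (cos θ + μ_s sin θ) = m g (sin θ − μ_s cos θ), so P = 4130×0.4412/0.9632 = 1890 N.

P_min ≈ 1890 N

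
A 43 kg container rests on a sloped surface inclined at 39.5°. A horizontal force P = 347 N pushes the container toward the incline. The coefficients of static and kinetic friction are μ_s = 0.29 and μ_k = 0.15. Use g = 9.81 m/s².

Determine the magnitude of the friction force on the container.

f ≈ 0.563 N (up the incline)

The horizontal push has a component P sin θ into the surface, so N = m g cos θ + P sin θ = 325.5 + 220.7 = 546.2 N.
Along the incline, the net driving force (taking up-slope positive) is P cos θ − m g sin θ = 267.8 − 268.3 = -0.5631 N, so equilibrium requires friction f = 0.5631 N (up-slope).
Maximum static friction: μ_s N = 0.29 × 546.2 = 158.4 N.
Since 0.5631 N is within the 158.4 N limit, the container stays put and friction is exactly 0.563 N.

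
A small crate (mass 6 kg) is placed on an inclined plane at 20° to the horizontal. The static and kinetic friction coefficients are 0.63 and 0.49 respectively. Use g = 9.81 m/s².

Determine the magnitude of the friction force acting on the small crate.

f ≈ 20.1 N (up the incline)

Normal force: N = m g cos θ = 6 × 9.81 × cos 20° = 55.31 N.
Along the slope the weight component is m g sin θ = 20.13 N; friction must supply exactly this, acting up-slope.
Static friction can supply at most μ_s N = 34.85 N.
Since |20.13| ≤ 34.85 N, the small crate remains in static equilibrium and friction takes exactly the required value.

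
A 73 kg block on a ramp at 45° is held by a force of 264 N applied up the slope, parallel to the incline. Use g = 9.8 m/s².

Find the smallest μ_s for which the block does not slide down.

N = m g cos θ = 505.9 N.
Friction must make up the shortfall along the incline: f = m g sin θ − P = 505.9 − 264 = 241.9 N.
At the threshold f = μ_s N, so μ_s,min = 241.9/505.9 = 0.478.

μ_s,min ≈ 0.478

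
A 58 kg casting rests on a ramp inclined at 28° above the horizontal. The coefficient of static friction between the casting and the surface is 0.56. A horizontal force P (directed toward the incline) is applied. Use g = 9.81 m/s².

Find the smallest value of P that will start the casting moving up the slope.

At impending motion up the slope, friction acts down-slope at its limit: f = μ_s N.
Perpendicular to the incline: N = m g cos θ + P sin θ.
Along the incline: P cos θ = m g sin θ + μ_s N = m g sin θ + μ_s (m g cos θ + P sin θ).
Solving, P (cos θ − μ_s sin θ) = m g (sin θ + μ_s cos θ), so P = 58×9.81×(sin 28° + 0.56 cos 28°)/(cos 28° − 0.56 sin 28°) = 569×0.9639/0.62 = 885 N.

P ≈ 885 N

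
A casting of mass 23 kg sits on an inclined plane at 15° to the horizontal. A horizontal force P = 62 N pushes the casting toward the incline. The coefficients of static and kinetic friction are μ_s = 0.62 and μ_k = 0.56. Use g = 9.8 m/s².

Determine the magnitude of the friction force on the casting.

f ≈ 1.55 N (down the incline)

The horizontal push has a component P sin θ into the surface, so N = m g cos θ + P sin θ = 217.7 + 16.05 = 233.8 N.
Parallel to the incline: P cos θ − m g sin θ = 59.89 − 58.34 = 1.55 N; the friction needed to balance this is 1.55 N acting down the slope.
Maximum static friction: μ_s N = 0.62 × 233.8 = 144.9 N.
|f_req| = 1.55 ≤ 144.9 N → the casting is in equilibrium; friction equals the required value.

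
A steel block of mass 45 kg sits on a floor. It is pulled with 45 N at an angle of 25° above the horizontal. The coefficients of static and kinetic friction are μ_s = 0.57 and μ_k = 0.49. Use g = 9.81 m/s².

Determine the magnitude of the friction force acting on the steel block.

f ≈ 40.8 N

The vertical component of P reduces the normal force: N = m g − P sin α = 441.5 − 19.02 = 422.4 N.
The horizontal driving force is P cos α = 40.78 N, so equilibrium needs friction f = 40.78 N.
μ_s N = 0.57 × 422.4 = 240.8 N.
Since 40.78 N does not exceed the limit, the steel block stays at rest and f = 40.8 N.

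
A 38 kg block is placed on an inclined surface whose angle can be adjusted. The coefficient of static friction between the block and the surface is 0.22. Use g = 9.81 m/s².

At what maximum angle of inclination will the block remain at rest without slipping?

θ_max ≈ 12.4°

At the slip threshold, m g sin θ = μ_s · m g cos θ, so tan θ = μ_s.
θ_max = arctan(0.22) = 12.4°.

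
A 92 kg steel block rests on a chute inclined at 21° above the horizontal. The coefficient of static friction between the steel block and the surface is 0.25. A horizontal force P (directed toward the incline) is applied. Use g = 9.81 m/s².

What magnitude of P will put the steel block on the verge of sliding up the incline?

At impending motion up the slope, friction acts down-slope at its limit: f = μ_s N.
Perpendicular to the incline: N = m g cos θ + P sin θ.
Along the incline: P cos θ = m g sin θ + μ_s N = m g sin θ + μ_s (m g cos θ + P sin θ).
Solving, P (cos θ − μ_s sin θ) = m g (sin θ + μ_s cos θ), so P = 92×9.81×(sin 21° + 0.25 cos 21°)/(cos 21° − 0.25 sin 21°) = 903×0.5918/0.844 = 633 N.

P ≈ 633 N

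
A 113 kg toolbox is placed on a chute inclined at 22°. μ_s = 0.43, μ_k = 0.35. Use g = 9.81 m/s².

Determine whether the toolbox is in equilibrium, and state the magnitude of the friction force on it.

N = m g cos θ = 1030 N.
Down-slope weight component: m g sin θ = 415 N.
μ_s N = 442 N.
415 ≤ 442 N, so it stays put; friction = 415 N.

f ≈ 415 N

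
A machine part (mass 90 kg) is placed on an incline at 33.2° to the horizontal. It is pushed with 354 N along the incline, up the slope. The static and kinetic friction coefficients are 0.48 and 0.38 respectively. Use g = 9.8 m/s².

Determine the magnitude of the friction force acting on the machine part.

Normal force: N = m g cos θ = 90 × 9.8 × cos 33.2° = 738 N.
The friction needed for equilibrium is m g sin θ − P = 483 − 354 = 129 N, measured positive up-slope.
The static-friction ceiling is μ_s N = 0.48 × 738 = 354.3 N.
Since |129| ≤ 354.3 N, no slip — friction simply equals what equilibrium demands.

f ≈ 129 N (up the incline)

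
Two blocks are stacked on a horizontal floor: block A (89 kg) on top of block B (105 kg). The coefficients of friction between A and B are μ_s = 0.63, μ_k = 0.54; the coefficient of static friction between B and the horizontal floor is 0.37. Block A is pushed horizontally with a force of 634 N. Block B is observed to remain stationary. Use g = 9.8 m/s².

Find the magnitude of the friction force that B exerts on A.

f ≈ 471 N

Between the blocks, N₁ = m_A g = 872.2 N.
So the A–B interface can sustain at most μ_s N₁ = 549.5 N of static friction.
P = 634 N exceeds that limit, so A slips over B and the interface friction becomes kinetic: f₁ = μ_k N₁ = 0.54×872.2 = 471 N.
B experiences an equal 471 N forward from A (third law). B is in equilibrium, so the floor supplies f₂ = 471 N of static friction (limit μ_s(m_A+m_B)g = 703.4 N, not exceeded).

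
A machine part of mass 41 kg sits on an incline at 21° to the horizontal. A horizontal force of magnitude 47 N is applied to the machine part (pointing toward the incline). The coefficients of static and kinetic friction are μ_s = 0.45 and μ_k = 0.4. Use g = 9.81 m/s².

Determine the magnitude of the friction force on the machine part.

f ≈ 100 N (up the incline)

The horizontal push has a component P sin θ into the surface, so N = m g cos θ + P sin θ = 375.5 + 16.84 = 392.3 N.
Parallel to the incline: P cos θ − m g sin θ = 43.88 − 144.1 = -100.3 N; the friction needed to balance this is 100.3 N acting up the slope.
Maximum static friction: μ_s N = 0.45 × 392.3 = 176.6 N.
Since 100.3 N is within the 176.6 N limit, the machine part stays put and friction is exactly 100 N.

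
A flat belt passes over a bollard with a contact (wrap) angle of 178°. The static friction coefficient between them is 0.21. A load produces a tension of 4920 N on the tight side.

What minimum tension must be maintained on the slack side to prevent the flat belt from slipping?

T_min ≈ 2560 N

Capstan equation at impending slip: T_tight/T_slack = e^{μβ}.
β = 178° = 3.107 rad; e^{μβ} = e^{0.21×3.107} = 1.92.
T_slack = T_tight / e^{μβ} = 4920 / 1.92 = 2560 N.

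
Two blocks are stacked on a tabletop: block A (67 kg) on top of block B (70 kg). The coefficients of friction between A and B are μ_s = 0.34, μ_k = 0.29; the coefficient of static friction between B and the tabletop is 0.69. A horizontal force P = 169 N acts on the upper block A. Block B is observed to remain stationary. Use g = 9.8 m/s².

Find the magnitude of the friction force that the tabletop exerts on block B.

f ≈ 169 N

The normal force B exerts on A is simply A's weight, N₁ = 656.6 N.
So the A–B interface can sustain at most μ_s N₁ = 223.2 N of static friction.
P = 169 N is within that limit, so A and B move together (both at rest); the A–B friction is simply f₁ = P = 169 N.
By Newton's third law B feels 169 N forward from A. With B stationary, the floor's static friction on B balances it: f₂ = 169 N (well within μ_s(m_A+m_B)g = 926.4 N).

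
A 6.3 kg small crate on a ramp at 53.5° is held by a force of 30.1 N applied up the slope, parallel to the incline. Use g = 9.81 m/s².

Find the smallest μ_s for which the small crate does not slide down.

N = m g cos θ = 36.76 N.
Friction must make up the shortfall along the incline: f = m g sin θ − P = 49.68 − 30.1 = 19.58 N.
At the threshold f = μ_s N, so μ_s,min = 19.58/36.76 = 0.533.

μ_s,min ≈ 0.533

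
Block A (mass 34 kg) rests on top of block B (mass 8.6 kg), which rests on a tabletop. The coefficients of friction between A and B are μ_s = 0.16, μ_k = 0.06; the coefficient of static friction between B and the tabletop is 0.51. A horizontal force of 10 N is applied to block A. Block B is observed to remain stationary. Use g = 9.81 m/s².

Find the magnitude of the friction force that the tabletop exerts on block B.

f ≈ 10 N

The normal force B exerts on A is simply A's weight, N₁ = 333.5 N.
Maximum static friction on A from B: μ_s N₁ = 0.16×333.5 = 53.37 N.
P = 10 N is within that limit, so A and B move together (both at rest); the A–B friction is simply f₁ = P = 10 N.
B experiences an equal 10 N forward from A (third law). B is in equilibrium, so the floor supplies f₂ = 10 N of static friction (limit μ_s(m_A+m_B)g = 213.1 N, not exceeded).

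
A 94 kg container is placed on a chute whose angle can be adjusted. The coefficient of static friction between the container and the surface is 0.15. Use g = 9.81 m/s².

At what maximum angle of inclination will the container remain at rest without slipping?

θ_max ≈ 8.53°

At the slip threshold, m g sin θ = μ_s · m g cos θ, so tan θ = μ_s.
θ_max = arctan(0.15) = 8.53°.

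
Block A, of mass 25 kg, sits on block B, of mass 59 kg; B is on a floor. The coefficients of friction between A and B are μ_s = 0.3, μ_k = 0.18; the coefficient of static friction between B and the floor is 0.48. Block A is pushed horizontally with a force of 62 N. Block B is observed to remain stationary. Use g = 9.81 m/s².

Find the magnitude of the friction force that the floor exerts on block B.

f ≈ 62 N

Between the blocks, N₁ = m_A g = 245.2 N.
Maximum static friction on A from B: μ_s N₁ = 0.3×245.2 = 73.58 N.
P = 62 N is within that limit, so A and B move together (both at rest); the A–B friction is simply f₁ = P = 62 N.
By Newton's third law B feels 62 N forward from A. With B stationary, the floor's static friction on B balances it: f₂ = 62 N (well within μ_s(m_A+m_B)g = 395.5 N).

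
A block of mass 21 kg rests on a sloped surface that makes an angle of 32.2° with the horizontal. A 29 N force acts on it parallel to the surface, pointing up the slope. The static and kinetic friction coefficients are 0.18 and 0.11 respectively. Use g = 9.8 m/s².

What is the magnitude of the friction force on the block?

The normal reaction is N = m g cos θ = 174.1 N.
The friction needed for equilibrium is m g sin θ − P = 109.7 − 29 = 80.67 N, measured positive up-slope.
Static friction can supply at most μ_s N = 31.35 N.
|80.67| exceeds 31.35 N, so the block slips down-slope; friction is kinetic, f = μ_k N = 0.11×174.1 = 19.2 N.

f ≈ 19.2 N (up the incline)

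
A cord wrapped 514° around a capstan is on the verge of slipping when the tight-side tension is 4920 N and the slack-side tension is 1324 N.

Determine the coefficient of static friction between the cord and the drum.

T₂/T₁ = e^{μβ} → μ = ln(T₂/T₁)/β.
β = 514° = 8.971 rad.
μ = ln(4920/1324)/8.971 = ln(3.716)/8.971 = 0.146.

μ ≈ 0.146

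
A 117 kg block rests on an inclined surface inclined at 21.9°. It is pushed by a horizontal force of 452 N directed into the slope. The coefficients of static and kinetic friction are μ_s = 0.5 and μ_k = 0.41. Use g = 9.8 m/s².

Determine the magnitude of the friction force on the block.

Resolve perpendicular to the incline: N = m g cos θ + P sin θ = 117×9.8×cos 21.9° + 452×sin 21.9° = 1232 N.
Parallel to the incline: P cos θ − m g sin θ = 419.4 − 427.7 = -8.286 N; the friction needed to balance this is 8.286 N acting up the slope.
The limit of static friction is μ_s N = 616.2 N.
Since 8.286 N is within the 616.2 N limit, the block stays put and friction is exactly 8.29 N.

f ≈ 8.29 N (up the incline)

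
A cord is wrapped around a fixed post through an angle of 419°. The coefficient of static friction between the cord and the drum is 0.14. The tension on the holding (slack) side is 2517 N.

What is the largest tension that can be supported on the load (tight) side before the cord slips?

T_max ≈ 7010 N

At impending slip the capstan equation gives T₂/T₁ = e^{μβ} with β in radians.
β = 419° × π/180 = 7.313 rad.
e^{μβ} = e^{0.14×7.313} = 2.784.
T₂ = T₁ · e^{μβ} = 2517 × 2.784 = 7010 N.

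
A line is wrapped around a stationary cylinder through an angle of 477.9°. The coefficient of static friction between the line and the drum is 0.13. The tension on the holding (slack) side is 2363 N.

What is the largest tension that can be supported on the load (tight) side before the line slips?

At impending slip the capstan equation gives T₂/T₁ = e^{μβ} with β in radians.
β = 477.9° × π/180 = 8.341 rad.
e^{μβ} = e^{0.13×8.341} = 2.957.
T₂ = T₁ · e^{μβ} = 2363 × 2.957 = 6990 N.

T_max ≈ 6990 N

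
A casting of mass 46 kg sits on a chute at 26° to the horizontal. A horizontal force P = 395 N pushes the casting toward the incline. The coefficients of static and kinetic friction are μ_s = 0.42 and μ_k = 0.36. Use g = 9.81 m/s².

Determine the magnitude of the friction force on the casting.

The horizontal push has a component P sin θ into the surface, so N = m g cos θ + P sin θ = 405.6 + 173.2 = 578.7 N.
Along the incline, the net driving force (taking up-slope positive) is P cos θ − m g sin θ = 355 − 197.8 = 157.2 N, so equilibrium requires friction f = -157.2 N (down-slope).
The limit of static friction is μ_s N = 243.1 N.
Since 157.2 N is within the 243.1 N limit, the casting stays put and friction is exactly 157 N.

f ≈ 157 N (down the incline)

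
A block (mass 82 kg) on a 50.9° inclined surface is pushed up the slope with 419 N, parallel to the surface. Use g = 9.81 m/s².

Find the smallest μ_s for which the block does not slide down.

N = m g cos θ = 507.3 N.
Friction must make up the shortfall along the incline: f = m g sin θ − P = 624.3 − 419 = 205.3 N.
At the threshold f = μ_s N, so μ_s,min = 205.3/507.3 = 0.405.

μ_s,min ≈ 0.405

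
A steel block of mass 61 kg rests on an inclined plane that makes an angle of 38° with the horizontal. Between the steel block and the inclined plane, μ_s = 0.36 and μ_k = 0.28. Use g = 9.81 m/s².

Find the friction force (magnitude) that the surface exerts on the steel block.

Perpendicular to the surface, N = m g cos θ = 61·9.81·cos 38° = 471.6 N.
For equilibrium along the incline, friction must balance the weight component: f = m g sin θ = 368.4 N up the slope.
The static-friction ceiling is μ_s N = 0.36 × 471.6 = 169.8 N.
|368.4| exceeds 169.8 N, so the steel block slips down-slope; friction is kinetic, f = μ_k N = 0.28×471.6 = 132 N.

f ≈ 132 N (up the incline)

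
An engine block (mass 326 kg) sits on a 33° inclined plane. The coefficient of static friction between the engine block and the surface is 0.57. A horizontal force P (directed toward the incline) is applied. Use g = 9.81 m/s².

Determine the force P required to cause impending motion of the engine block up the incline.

P ≈ 6190 N

At impending motion up the slope, friction acts down-slope at its limit: f = μ_s N.
Perpendicular to the incline: N = m g cos θ + P sin θ.
Along the incline: P cos θ = m g sin θ + μ_s N = m g sin θ + μ_s (m g cos θ + P sin θ).
Solving, P (cos θ − μ_s sin θ) = m g (sin θ + μ_s cos θ), so P = 326×9.81×(sin 33° + 0.57 cos 33°)/(cos 33° − 0.57 sin 33°) = 3200×1.023/0.5282 = 6190 N.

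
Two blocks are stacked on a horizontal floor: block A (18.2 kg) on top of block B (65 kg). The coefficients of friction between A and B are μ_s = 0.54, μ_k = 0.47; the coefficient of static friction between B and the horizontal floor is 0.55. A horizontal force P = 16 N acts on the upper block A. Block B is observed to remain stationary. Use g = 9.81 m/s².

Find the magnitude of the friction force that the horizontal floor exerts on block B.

f ≈ 16 N

Normal force at the A–B interface: N₁ = m_A g = 178.5 N.
Maximum static friction on A from B: μ_s N₁ = 0.54×178.5 = 96.41 N.
Since P = 16 N ≤ 96.41 N, A does not slip on B; friction on A equals P = 16 N.
B experiences an equal 16 N forward from A (third law). B is in equilibrium, so the floor supplies f₂ = 16 N of static friction (limit μ_s(m_A+m_B)g = 448.9 N, not exceeded).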